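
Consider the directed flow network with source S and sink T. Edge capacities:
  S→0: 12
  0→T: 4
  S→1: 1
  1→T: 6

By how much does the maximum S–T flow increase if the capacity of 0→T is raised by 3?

3

Original max flow = 5.
After raising cap(0→T), augmenting paths through that edge carry 3 more units.
New max flow = 8. Increase = 3.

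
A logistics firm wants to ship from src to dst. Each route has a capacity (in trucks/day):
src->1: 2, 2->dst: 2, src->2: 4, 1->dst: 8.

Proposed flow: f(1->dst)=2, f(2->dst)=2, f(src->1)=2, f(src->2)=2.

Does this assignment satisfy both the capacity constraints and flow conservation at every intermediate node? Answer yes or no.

Every edge has 0 ≤ f(e) ≤ cap(e).
At each intermediate node, inflow equals outflow.

Yes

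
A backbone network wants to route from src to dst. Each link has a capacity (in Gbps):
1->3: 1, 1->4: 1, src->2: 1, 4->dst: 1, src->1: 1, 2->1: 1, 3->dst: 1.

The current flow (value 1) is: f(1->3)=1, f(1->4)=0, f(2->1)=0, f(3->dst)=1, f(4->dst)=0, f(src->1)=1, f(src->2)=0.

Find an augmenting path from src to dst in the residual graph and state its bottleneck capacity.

Residual along src->2->1->4->dst: src->2: 1, 2->1: 1, 1->4: 1, 4->dst: 1.
Bottleneck = min = 1.

src->2->1->4->dst, bottleneck 1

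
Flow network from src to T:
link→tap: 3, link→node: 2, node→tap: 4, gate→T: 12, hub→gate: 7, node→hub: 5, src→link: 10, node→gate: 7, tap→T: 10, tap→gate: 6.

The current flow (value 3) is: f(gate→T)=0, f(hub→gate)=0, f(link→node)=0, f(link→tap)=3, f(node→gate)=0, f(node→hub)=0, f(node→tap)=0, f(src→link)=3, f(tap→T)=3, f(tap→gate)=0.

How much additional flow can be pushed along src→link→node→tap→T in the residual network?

2

Residual capacities along the path: src→link: 7, link→node: 2, node→tap: 4, tap→T: 7.
Minimum is 2.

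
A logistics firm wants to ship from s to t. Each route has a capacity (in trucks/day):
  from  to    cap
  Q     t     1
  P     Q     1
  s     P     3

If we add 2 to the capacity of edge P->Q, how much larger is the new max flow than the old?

0

Original max flow = 1.
Even with extra capacity on P->Q, another cut of capacity 1 remains binding.
New max flow = 1. Increase = 0.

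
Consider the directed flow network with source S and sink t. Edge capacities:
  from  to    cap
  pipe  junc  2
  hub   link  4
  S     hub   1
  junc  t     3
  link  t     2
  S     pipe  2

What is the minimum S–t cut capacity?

3

Max flow = 3 (via 2 augmenting paths).
In the residual at optimum, the set reachable from S is {S}.
Cut edges: S->hub (cap 1), S->pipe (cap 2). Sum = 3.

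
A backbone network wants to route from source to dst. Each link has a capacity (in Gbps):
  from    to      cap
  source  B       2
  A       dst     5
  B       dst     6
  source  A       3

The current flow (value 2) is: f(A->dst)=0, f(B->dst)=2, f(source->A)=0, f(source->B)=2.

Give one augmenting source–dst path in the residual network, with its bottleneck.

Residual along source->A->dst: source->A: 3, A->dst: 5.
Bottleneck = min = 3.

source->A->dst, bottleneck 3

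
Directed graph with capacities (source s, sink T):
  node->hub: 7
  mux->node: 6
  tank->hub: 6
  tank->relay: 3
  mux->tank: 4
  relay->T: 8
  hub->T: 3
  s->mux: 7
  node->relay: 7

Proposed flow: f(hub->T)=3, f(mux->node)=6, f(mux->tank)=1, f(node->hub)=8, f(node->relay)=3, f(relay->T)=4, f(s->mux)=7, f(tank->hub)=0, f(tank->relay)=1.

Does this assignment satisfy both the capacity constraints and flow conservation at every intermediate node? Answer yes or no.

No

Capacity violated on node->hub: flow 8 > capacity 7.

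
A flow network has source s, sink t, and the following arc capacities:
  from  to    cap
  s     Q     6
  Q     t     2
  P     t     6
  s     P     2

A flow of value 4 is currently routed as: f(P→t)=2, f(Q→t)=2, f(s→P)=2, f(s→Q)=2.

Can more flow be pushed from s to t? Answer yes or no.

No

Residual reachable from s: {Q, s}; t is not reachable.
Saturated cut: s→P, Q→t with total capacity 4 = current flow value. Flow is maximum.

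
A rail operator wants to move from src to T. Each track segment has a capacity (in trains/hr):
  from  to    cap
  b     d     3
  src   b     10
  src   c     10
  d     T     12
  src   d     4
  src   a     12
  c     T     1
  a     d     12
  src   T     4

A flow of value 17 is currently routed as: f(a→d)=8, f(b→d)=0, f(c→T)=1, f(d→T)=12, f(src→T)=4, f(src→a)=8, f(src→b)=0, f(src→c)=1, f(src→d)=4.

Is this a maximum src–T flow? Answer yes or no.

Yes

Residual reachable from src: {a, b, c, d, src}; T is not reachable.
Saturated cut: src→T, c→T, d→T with total capacity 17 = current flow value. Flow is maximum.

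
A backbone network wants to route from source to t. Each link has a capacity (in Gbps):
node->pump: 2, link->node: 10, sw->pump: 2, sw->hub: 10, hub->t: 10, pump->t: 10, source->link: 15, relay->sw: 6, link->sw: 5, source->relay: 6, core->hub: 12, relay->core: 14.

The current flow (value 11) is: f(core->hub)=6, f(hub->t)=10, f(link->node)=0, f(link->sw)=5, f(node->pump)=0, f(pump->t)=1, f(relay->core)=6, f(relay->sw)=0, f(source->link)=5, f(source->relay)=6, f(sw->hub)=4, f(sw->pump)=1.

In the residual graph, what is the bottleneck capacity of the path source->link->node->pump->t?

Residual capacities along the path: source->link: 10, link->node: 10, node->pump: 2, pump->t: 9.
Minimum is 2.

2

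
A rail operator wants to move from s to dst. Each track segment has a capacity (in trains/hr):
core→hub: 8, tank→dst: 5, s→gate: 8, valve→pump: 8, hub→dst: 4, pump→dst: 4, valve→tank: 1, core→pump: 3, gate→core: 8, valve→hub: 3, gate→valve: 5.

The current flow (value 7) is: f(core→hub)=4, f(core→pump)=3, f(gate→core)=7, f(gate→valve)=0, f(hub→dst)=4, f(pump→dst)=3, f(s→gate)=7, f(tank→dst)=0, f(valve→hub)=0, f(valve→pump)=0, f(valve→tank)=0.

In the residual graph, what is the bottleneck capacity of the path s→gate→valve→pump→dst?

1

Residual capacities along the path: s→gate: 1, gate→valve: 5, valve→pump: 8, pump→dst: 1.
Minimum is 1.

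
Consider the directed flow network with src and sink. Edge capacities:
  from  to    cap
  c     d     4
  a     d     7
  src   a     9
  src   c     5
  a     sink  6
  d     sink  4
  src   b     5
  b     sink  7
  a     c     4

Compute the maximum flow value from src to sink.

Augment src→b→sink: bottleneck 5. Total 5.
Augment src→a→sink: bottleneck 6. Total 11.
Augment src→a→d→sink: bottleneck 3. Total 14.
Augment src→c→d→sink: bottleneck 1. Total 15.
No augmenting path remains in the residual graph.

15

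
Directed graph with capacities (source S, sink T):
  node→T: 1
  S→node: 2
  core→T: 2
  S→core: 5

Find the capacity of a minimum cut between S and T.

Max flow = 3 (via 2 augmenting paths).
In the residual at optimum, the set reachable from S is {S, core, node}.
Cut edges: core→T (cap 2), node→T (cap 1). Sum = 3.

3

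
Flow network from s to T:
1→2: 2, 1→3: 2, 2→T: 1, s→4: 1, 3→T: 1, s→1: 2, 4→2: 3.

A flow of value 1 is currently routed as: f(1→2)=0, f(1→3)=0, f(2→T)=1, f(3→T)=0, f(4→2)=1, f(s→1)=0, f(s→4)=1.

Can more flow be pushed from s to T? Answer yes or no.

Yes

Residual path s→1→3→T has bottleneck 1 > 0.
Pushing 1 along it raises the flow to 2, so the given flow is not maximum.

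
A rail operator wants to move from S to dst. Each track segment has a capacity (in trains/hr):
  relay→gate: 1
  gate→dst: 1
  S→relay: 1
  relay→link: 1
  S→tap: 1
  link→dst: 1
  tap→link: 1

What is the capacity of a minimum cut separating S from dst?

2

Max flow = 2 (via 2 augmenting paths).
In the residual at optimum, the set reachable from S is {S}.
Cut edges: S→tap (cap 1), S→relay (cap 1). Sum = 2.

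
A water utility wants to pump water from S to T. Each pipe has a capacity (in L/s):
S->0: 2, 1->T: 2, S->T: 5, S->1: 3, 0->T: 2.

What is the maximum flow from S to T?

9

Augment S->T: bottleneck 5. Total 5.
Augment S->0->T: bottleneck 2. Total 7.
Augment S->1->T: bottleneck 2. Total 9.
No augmenting path remains in the residual graph.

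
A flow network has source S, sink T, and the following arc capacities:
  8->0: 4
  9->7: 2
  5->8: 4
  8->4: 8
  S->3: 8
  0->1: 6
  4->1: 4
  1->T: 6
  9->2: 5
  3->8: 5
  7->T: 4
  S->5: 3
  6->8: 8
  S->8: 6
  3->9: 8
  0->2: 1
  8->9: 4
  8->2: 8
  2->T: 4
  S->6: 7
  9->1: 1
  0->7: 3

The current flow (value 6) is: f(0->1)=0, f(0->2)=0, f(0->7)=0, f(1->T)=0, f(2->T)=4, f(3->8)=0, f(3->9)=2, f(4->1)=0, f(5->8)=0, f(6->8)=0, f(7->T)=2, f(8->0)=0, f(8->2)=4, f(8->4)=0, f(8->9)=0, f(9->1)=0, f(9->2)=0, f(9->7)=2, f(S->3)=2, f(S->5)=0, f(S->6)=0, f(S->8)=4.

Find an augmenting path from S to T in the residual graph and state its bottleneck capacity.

S->3->9->1->T, bottleneck 1

Residual along S->3->9->1->T: S->3: 6, 3->9: 6, 9->1: 1, 1->T: 6.
Bottleneck = min = 1.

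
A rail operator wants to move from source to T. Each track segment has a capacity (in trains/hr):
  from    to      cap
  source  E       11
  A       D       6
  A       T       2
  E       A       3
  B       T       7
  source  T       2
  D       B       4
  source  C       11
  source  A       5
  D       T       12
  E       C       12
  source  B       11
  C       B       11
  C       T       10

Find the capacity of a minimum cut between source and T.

27

Max flow = 27 (via 6 augmenting paths).
In the residual at optimum, the set reachable from source is {B, C, E, source}.
Cut edges: source→A (cap 5), source→T (cap 2), E→A (cap 3), C→T (cap 10), B→T (cap 7). Sum = 27.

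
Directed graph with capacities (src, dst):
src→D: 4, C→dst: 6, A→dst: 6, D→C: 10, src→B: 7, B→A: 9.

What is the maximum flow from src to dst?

10

Augment src→B→A→dst: bottleneck 6. Total 6.
Augment src→D→C→dst: bottleneck 4. Total 10.
No augmenting path remains in the residual graph.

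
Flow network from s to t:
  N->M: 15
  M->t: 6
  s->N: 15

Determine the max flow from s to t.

6

Augment s->N->M->t: bottleneck 6. Total 6.
No augmenting path remains in the residual graph.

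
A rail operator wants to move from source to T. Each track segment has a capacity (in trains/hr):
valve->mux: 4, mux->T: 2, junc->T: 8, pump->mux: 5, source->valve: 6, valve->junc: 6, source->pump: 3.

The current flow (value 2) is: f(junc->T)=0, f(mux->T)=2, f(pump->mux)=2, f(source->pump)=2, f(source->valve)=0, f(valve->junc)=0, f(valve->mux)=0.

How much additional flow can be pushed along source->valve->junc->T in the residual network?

6

Residual capacities along the path: source->valve: 6, valve->junc: 6, junc->T: 8.
Minimum is 6.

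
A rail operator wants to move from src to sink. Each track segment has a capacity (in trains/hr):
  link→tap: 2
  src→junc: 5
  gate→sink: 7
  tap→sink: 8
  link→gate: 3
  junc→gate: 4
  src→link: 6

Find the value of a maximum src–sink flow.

Augment src→link→tap→sink: bottleneck 2. Total 2.
Augment src→link→gate→sink: bottleneck 3. Total 5.
Augment src→junc→gate→sink: bottleneck 4. Total 9.
No augmenting path remains in the residual graph.

9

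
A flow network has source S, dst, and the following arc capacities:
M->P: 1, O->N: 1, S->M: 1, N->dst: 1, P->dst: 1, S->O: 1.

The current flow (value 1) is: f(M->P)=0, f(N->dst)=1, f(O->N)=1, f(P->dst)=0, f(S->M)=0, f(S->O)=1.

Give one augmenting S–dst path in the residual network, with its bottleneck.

Residual along S->M->P->dst: S->M: 1, M->P: 1, P->dst: 1.
Bottleneck = min = 1.

S->M->P->dst, bottleneck 1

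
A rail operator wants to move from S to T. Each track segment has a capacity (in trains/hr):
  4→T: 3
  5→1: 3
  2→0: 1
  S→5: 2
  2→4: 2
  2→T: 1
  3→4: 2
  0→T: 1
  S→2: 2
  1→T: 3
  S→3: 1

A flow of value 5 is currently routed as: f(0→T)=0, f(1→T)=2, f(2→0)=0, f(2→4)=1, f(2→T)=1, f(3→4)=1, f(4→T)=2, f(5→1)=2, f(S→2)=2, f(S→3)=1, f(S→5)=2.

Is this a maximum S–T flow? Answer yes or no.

Yes

Residual reachable from S: {S}; T is not reachable.
Saturated cut: S→2, S→5, S→3 with total capacity 5 = current flow value. Flow is maximum.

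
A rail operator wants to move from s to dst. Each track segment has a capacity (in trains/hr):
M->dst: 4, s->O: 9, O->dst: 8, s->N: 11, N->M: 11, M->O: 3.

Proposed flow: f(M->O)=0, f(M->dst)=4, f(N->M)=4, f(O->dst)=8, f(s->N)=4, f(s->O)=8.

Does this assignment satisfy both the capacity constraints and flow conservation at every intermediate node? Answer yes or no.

Every edge has 0 ≤ f(e) ≤ cap(e).
At each intermediate node, inflow equals outflow.

Yes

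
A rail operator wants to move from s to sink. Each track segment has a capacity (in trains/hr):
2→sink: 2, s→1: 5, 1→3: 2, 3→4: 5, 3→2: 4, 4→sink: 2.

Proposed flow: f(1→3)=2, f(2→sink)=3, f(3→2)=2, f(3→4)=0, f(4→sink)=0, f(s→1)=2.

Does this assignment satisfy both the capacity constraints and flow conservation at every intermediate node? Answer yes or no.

Capacity violated on 2→sink: flow 3 > capacity 2.

No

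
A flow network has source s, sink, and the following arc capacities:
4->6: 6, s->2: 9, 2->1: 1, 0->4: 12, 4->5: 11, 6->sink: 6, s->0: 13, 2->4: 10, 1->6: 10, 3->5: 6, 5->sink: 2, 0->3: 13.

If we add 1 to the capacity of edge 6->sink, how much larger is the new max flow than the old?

1

Original max flow = 8.
After raising cap(6->sink), augmenting paths through that edge carry 1 more unit.
New max flow = 9. Increase = 1.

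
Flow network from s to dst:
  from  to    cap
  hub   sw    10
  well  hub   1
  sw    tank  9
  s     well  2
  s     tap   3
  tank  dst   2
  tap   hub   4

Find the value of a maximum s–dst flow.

2

Augment s->well->hub->sw->tank->dst: bottleneck 1. Total 1.
Augment s->tap->hub->sw->tank->dst: bottleneck 1. Total 2.
No augmenting path remains in the residual graph.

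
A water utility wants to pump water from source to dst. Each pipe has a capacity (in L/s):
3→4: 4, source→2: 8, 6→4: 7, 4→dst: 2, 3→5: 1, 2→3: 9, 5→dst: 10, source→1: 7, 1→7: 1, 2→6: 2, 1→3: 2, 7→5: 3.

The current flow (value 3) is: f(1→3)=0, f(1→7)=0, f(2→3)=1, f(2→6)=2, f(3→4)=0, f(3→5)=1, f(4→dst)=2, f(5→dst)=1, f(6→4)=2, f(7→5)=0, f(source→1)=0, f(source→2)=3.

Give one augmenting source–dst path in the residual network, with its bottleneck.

Residual along source→1→7→5→dst: source→1: 7, 1→7: 1, 7→5: 3, 5→dst: 9.
Bottleneck = min = 1.

source→1→7→5→dst, bottleneck 1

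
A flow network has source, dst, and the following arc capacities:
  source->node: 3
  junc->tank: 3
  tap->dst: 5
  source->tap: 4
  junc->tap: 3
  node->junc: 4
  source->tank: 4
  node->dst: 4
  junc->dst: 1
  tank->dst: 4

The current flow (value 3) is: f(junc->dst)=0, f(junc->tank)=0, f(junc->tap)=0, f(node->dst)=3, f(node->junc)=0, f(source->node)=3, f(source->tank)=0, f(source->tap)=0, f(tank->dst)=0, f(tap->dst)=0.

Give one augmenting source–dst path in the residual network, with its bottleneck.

Residual along source->tap->dst: source->tap: 4, tap->dst: 5.
Bottleneck = min = 4.

source->tap->dst, bottleneck 4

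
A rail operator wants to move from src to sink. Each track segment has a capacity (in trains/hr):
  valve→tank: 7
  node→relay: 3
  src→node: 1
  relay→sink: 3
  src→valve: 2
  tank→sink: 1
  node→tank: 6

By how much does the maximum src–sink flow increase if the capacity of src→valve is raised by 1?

Original max flow = 2.
Edge src→valve does not cross the min cut (source side {src, tank, valve}), so extra capacity there cannot help.
New max flow = 2. Increase = 0.

0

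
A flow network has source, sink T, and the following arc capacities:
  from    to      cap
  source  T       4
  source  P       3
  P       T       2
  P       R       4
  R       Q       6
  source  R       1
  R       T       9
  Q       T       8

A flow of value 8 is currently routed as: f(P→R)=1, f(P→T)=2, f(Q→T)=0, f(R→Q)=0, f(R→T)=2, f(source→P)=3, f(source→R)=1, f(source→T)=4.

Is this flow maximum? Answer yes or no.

Yes

Residual reachable from source: {source}; T is not reachable.
Saturated cut: source→P, source→R, source→T with total capacity 8 = current flow value. Flow is maximum.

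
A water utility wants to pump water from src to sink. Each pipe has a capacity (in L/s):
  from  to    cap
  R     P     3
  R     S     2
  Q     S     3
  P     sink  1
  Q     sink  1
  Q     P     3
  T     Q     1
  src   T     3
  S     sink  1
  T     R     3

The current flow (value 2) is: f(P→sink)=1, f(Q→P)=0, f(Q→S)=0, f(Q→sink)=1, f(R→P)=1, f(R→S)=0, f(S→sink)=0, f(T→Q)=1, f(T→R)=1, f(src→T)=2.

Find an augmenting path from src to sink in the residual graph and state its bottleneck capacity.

Residual along src→T→R→S→sink: src→T: 1, T→R: 2, R→S: 2, S→sink: 1.
Bottleneck = min = 1.

src→T→R→S→sink, bottleneck 1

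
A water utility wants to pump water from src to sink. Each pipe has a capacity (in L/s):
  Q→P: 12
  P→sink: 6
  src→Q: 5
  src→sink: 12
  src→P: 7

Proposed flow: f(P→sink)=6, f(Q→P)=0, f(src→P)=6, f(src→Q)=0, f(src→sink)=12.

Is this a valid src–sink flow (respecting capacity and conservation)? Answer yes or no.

Every edge has 0 ≤ f(e) ≤ cap(e).
At each intermediate node, inflow equals outflow.

Yes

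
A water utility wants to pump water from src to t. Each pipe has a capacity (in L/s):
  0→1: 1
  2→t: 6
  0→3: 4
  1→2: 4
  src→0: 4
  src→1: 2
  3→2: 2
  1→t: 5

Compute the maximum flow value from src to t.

Augment src→1→t: bottleneck 2. Total 2.
Augment src→0→1→t: bottleneck 1. Total 3.
Augment src→0→3→2→t: bottleneck 2. Total 5.
No augmenting path remains in the residual graph.

5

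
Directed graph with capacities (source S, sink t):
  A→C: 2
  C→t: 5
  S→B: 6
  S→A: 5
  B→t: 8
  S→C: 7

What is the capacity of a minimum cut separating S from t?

Max flow = 11 (via 2 augmenting paths).
In the residual at optimum, the set reachable from S is {A, C, S}.
Cut edges: S→B (cap 6), C→t (cap 5). Sum = 11.

11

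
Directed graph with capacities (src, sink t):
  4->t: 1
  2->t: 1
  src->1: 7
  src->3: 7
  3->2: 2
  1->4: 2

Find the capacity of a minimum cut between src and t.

2

Max flow = 2 (via 2 augmenting paths).
In the residual at optimum, the set reachable from src is {1, 2, 3, 4, src}.
Cut edges: 4->t (cap 1), 2->t (cap 1). Sum = 2.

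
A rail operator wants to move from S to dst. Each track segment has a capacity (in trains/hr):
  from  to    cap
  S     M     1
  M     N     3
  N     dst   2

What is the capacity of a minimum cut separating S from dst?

1

Max flow = 1 (via 1 augmenting path).
In the residual at optimum, the set reachable from S is {S}.
Cut edges: S->M (cap 1). Sum = 1.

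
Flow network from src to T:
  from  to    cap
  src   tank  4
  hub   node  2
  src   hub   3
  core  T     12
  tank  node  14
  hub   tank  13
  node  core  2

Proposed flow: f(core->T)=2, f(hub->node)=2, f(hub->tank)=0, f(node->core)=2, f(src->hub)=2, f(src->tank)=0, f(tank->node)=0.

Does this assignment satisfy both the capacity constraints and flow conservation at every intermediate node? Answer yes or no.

Yes

Every edge has 0 ≤ f(e) ≤ cap(e).
At each intermediate node, inflow equals outflow.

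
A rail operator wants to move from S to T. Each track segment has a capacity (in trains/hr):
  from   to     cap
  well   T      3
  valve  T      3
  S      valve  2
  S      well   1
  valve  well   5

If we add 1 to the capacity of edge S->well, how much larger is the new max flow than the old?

Original max flow = 3.
After raising cap(S->well), augmenting paths through that edge carry 1 more unit.
New max flow = 4. Increase = 1.

1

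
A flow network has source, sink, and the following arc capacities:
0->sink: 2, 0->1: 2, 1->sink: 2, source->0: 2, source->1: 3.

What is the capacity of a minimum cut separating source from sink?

Max flow = 4 (via 2 augmenting paths).
In the residual at optimum, the set reachable from source is {1, source}.
Cut edges: source->0 (cap 2), 1->sink (cap 2). Sum = 4.

4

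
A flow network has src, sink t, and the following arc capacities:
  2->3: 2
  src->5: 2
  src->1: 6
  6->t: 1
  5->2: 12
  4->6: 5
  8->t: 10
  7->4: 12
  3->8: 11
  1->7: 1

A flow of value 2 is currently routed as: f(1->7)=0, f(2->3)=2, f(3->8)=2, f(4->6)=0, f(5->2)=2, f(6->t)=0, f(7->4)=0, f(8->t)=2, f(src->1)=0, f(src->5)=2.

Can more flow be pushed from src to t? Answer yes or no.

Residual path src->1->7->4->6->t has bottleneck 1 > 0.
Pushing 1 along it raises the flow to 3, so the given flow is not maximum.

Yes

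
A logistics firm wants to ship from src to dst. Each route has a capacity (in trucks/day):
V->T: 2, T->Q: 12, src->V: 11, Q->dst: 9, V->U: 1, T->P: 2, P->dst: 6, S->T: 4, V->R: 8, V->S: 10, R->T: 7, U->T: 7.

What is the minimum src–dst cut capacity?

Max flow = 11 (via 5 augmenting paths).
In the residual at optimum, the set reachable from src is {src}.
Cut edges: src->V (cap 11). Sum = 11.

11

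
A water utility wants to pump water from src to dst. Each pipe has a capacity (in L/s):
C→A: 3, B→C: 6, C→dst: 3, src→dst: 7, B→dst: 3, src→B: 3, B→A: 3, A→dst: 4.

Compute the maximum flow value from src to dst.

Augment src→dst: bottleneck 7. Total 7.
Augment src→B→dst: bottleneck 3. Total 10.
No augmenting path remains in the residual graph.

10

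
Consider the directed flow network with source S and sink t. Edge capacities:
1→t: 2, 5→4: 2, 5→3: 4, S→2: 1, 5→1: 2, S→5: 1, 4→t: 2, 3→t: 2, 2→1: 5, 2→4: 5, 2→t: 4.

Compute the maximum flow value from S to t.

Augment S→2→t: bottleneck 1. Total 1.
Augment S→5→1→t: bottleneck 1. Total 2.
No augmenting path remains in the residual graph.

2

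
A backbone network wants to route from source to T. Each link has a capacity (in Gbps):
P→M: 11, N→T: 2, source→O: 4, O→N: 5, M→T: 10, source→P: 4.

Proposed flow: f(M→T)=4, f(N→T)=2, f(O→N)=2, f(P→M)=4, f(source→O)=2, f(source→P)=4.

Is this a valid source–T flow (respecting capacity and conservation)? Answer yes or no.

Yes

Every edge has 0 ≤ f(e) ≤ cap(e).
At each intermediate node, inflow equals outflow.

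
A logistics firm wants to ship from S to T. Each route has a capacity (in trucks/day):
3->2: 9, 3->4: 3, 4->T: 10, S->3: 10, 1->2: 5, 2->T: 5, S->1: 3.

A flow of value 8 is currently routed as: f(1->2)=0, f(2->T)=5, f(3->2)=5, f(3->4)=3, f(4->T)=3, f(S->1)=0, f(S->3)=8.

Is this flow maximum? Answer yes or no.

Yes

Residual reachable from S: {1, 2, 3, S}; T is not reachable.
Saturated cut: 3->4, 2->T with total capacity 8 = current flow value. Flow is maximum.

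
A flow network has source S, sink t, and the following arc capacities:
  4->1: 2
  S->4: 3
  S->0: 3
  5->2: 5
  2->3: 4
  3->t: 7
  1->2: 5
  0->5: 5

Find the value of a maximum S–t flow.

Augment S->4->1->2->3->t: bottleneck 2. Total 2.
Augment S->0->5->2->3->t: bottleneck 2. Total 4.
No augmenting path remains in the residual graph.

4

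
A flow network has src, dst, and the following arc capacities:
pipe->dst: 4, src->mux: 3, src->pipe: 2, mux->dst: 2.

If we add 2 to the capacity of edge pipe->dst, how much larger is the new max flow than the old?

0

Original max flow = 4.
Edge pipe->dst does not cross the min cut (source side {mux, src}), so extra capacity there cannot help.
New max flow = 4. Increase = 0.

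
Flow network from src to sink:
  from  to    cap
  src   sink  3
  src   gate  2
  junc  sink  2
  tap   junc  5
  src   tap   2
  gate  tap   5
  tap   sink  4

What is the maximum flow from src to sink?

Augment src→sink: bottleneck 3. Total 3.
Augment src→tap→sink: bottleneck 2. Total 5.
Augment src→gate→tap→sink: bottleneck 2. Total 7.
No augmenting path remains in the residual graph.

7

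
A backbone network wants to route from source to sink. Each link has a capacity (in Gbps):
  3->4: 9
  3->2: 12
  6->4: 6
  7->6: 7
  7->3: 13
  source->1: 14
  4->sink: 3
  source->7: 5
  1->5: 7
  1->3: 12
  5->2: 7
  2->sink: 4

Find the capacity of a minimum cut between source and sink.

7

Max flow = 7 (via 3 augmenting paths).
In the residual at optimum, the set reachable from source is {1, 2, 3, 4, 5, 6, 7, source}.
Cut edges: 4->sink (cap 3), 2->sink (cap 4). Sum = 7.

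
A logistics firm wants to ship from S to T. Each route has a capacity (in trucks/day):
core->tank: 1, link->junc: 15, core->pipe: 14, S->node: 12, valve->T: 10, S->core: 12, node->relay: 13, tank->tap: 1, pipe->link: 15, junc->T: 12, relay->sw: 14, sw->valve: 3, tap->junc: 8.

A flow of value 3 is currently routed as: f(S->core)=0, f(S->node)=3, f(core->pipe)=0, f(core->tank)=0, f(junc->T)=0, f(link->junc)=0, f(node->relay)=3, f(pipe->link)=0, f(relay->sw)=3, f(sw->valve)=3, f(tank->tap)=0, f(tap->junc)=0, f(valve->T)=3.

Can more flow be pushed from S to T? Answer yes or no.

Yes

Residual path S->core->tank->tap->junc->T has bottleneck 1 > 0.
Pushing 1 along it raises the flow to 4, so the given flow is not maximum.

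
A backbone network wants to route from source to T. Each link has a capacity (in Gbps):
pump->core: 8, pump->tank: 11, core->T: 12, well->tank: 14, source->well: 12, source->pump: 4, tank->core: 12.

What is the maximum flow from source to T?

Augment source->pump->core->T: bottleneck 4. Total 4.
Augment source->well->tank->core->T: bottleneck 8. Total 12.
No augmenting path remains in the residual graph.

12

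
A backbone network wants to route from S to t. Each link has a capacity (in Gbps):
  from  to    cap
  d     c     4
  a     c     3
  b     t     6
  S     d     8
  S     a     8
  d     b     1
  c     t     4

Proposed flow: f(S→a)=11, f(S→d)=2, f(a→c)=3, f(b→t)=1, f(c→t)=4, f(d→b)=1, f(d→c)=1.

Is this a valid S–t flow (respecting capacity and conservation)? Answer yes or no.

No

Capacity violated on S→a: flow 11 > capacity 8.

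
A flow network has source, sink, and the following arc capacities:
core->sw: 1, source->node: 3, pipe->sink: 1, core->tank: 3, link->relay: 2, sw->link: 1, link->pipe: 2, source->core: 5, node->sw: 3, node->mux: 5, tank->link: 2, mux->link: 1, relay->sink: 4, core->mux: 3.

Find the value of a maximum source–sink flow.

Augment source->core->mux->link->pipe->sink: bottleneck 1. Total 1.
Augment source->core->tank->link->relay->sink: bottleneck 2. Total 3.
No augmenting path remains in the residual graph.

3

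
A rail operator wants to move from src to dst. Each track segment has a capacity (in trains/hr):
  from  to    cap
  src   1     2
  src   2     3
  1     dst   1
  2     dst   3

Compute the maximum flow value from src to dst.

Augment src→2→dst: bottleneck 3. Total 3.
Augment src→1→dst: bottleneck 1. Total 4.
No augmenting path remains in the residual graph.

4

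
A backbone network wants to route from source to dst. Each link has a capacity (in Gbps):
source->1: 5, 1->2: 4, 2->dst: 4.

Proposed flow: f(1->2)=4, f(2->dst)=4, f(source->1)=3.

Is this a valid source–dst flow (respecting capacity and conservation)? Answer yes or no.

No

Conservation fails at 1: inflow 3 ≠ outflow 4.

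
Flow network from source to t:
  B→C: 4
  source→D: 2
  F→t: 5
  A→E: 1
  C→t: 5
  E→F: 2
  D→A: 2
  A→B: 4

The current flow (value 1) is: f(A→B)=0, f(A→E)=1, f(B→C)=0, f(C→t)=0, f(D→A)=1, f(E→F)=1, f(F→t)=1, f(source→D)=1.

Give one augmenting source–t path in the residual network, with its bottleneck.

Residual along source→D→A→B→C→t: source→D: 1, D→A: 1, A→B: 4, B→C: 4, C→t: 5.
Bottleneck = min = 1.

source→D→A→B→C→t, bottleneck 1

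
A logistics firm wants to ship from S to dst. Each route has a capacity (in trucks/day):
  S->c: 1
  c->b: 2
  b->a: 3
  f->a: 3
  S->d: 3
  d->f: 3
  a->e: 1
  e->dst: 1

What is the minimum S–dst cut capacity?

Max flow = 1 (via 1 augmenting path).
In the residual at optimum, the set reachable from S is {S, a, b, c, d, f}.
Cut edges: a->e (cap 1). Sum = 1.

1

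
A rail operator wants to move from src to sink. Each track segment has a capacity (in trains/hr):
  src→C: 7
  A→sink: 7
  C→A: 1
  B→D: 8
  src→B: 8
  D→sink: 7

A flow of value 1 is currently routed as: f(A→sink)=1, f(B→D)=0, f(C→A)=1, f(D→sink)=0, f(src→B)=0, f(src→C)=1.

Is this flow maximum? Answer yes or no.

No

Residual path src→B→D→sink has bottleneck 7 > 0.
Pushing 7 along it raises the flow to 8, so the given flow is not maximum.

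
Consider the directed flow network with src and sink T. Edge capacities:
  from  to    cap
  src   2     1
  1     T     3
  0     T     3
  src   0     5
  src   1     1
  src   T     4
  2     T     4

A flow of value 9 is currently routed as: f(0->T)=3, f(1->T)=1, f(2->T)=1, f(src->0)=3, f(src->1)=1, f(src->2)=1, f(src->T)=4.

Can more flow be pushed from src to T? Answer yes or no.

No

Residual reachable from src: {0, src}; T is not reachable.
Saturated cut: src->1, src->2, src->T, 0->T with total capacity 9 = current flow value. Flow is maximum.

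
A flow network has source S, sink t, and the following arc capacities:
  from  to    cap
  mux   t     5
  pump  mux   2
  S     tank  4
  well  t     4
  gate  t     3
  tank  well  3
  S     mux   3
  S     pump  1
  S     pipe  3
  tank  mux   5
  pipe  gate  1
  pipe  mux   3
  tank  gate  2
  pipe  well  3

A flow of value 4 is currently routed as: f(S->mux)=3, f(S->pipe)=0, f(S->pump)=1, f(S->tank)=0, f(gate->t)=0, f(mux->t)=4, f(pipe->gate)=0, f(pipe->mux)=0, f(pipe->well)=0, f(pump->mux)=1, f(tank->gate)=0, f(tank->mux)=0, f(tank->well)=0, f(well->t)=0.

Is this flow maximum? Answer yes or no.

No

Residual path S->pipe->gate->t has bottleneck 1 > 0.
Pushing 1 along it raises the flow to 5, so the given flow is not maximum.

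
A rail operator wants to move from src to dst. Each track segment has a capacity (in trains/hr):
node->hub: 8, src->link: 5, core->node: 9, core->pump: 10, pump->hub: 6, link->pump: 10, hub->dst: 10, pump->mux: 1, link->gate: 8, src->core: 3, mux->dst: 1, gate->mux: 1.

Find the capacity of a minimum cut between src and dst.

8

Max flow = 8 (via 4 augmenting paths).
In the residual at optimum, the set reachable from src is {src}.
Cut edges: src->link (cap 5), src->core (cap 3). Sum = 8.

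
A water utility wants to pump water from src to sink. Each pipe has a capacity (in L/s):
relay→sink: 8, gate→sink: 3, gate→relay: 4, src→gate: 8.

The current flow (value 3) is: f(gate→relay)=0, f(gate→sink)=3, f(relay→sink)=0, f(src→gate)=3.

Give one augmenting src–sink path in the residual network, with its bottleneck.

src→gate→relay→sink, bottleneck 4

Residual along src→gate→relay→sink: src→gate: 5, gate→relay: 4, relay→sink: 8.
Bottleneck = min = 4.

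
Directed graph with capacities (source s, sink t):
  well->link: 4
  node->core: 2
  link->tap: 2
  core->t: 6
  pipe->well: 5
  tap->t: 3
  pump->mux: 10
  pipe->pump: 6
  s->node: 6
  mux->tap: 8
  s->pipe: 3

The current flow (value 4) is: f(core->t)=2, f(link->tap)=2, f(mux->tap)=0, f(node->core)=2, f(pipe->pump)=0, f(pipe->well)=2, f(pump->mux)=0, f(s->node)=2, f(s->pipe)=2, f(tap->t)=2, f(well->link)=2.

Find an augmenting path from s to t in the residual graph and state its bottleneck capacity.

Residual along s->pipe->pump->mux->tap->t: s->pipe: 1, pipe->pump: 6, pump->mux: 10, mux->tap: 8, tap->t: 1.
Bottleneck = min = 1.

s->pipe->pump->mux->tap->t, bottleneck 1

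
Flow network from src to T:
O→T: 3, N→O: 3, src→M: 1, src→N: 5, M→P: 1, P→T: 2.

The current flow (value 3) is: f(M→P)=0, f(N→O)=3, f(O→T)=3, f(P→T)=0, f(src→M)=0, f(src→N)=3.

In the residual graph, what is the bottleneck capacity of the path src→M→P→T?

1

Residual capacities along the path: src→M: 1, M→P: 1, P→T: 2.
Minimum is 1.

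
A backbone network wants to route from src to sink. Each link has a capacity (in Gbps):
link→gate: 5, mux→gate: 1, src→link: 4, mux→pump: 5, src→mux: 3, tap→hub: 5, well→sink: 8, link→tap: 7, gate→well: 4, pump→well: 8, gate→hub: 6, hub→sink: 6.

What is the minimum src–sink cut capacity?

7

Max flow = 7 (via 3 augmenting paths).
In the residual at optimum, the set reachable from src is {src}.
Cut edges: src→link (cap 4), src→mux (cap 3). Sum = 7.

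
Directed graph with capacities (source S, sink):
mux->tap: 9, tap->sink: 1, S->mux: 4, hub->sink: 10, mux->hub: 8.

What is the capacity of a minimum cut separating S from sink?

4

Max flow = 4 (via 2 augmenting paths).
In the residual at optimum, the set reachable from S is {S}.
Cut edges: S->mux (cap 4). Sum = 4.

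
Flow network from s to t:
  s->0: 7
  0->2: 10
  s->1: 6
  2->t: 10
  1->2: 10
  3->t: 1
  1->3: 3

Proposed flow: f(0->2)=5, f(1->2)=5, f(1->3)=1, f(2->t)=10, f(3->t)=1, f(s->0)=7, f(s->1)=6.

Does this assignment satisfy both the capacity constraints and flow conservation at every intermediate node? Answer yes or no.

Conservation fails at 0: inflow 7 ≠ outflow 5.

No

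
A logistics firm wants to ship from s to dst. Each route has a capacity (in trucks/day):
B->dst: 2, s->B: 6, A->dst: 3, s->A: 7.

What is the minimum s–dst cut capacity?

Max flow = 5 (via 2 augmenting paths).
In the residual at optimum, the set reachable from s is {A, B, s}.
Cut edges: B->dst (cap 2), A->dst (cap 3). Sum = 5.

5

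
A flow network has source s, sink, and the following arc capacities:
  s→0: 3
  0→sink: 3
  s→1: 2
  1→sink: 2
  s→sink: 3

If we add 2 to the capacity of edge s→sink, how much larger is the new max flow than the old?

Original max flow = 8.
After raising cap(s→sink), augmenting paths through that edge carry 2 more units.
New max flow = 10. Increase = 2.

2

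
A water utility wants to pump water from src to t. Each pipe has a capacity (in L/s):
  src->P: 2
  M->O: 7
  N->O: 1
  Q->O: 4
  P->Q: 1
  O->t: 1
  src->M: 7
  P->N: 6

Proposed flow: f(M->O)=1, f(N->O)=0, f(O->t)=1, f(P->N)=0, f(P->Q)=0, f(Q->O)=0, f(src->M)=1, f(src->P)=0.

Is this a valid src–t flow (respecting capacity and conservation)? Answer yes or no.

Every edge has 0 ≤ f(e) ≤ cap(e).
At each intermediate node, inflow equals outflow.

Yes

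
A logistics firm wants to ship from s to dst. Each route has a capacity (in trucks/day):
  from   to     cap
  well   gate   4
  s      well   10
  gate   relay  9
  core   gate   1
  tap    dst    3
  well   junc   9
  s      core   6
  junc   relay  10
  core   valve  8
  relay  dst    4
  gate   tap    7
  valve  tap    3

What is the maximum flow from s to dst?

Augment s→well→junc→relay→dst: bottleneck 4. Total 4.
Augment s→well→gate→tap→dst: bottleneck 3. Total 7.
No augmenting path remains in the residual graph.

7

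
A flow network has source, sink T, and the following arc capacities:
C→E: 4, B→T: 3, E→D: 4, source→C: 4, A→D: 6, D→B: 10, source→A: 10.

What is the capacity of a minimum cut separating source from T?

Max flow = 3 (via 1 augmenting path).
In the residual at optimum, the set reachable from source is {A, B, C, D, E, source}.
Cut edges: B→T (cap 3). Sum = 3.

3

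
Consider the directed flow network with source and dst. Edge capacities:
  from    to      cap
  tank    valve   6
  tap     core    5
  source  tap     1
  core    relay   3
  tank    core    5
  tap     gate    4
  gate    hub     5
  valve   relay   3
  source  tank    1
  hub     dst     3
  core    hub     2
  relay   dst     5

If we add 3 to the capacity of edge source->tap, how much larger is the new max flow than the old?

3

Original max flow = 2.
After raising cap(source->tap), augmenting paths through that edge carry 3 more units.
New max flow = 5. Increase = 3.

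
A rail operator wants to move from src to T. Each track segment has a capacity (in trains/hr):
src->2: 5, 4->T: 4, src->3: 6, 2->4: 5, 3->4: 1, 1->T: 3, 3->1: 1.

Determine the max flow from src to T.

Augment src->3->1->T: bottleneck 1. Total 1.
Augment src->3->4->T: bottleneck 1. Total 2.
Augment src->2->4->T: bottleneck 3. Total 5.
No augmenting path remains in the residual graph.

5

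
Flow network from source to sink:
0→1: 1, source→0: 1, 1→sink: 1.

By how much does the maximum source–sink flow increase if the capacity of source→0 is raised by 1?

Original max flow = 1.
Even with extra capacity on source→0, another cut of capacity 1 remains binding.
New max flow = 1. Increase = 0.

0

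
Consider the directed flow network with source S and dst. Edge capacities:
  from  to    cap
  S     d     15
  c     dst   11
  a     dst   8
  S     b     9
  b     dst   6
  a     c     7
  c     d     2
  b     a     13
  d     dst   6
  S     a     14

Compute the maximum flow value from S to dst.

Augment S->b->dst: bottleneck 6. Total 6.
Augment S->a->dst: bottleneck 8. Total 14.
Augment S->d->dst: bottleneck 6. Total 20.
Augment S->a->c->dst: bottleneck 6. Total 26.
Augment S->b->a->c->dst: bottleneck 1. Total 27.
No augmenting path remains in the residual graph.

27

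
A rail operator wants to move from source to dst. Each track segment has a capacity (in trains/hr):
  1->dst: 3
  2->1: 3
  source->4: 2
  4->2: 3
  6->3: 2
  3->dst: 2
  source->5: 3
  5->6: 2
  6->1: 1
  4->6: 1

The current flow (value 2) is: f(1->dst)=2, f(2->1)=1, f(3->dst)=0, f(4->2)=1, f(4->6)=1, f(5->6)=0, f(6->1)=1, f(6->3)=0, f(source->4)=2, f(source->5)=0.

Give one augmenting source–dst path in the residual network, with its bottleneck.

source->5->6->3->dst, bottleneck 2

Residual along source->5->6->3->dst: source->5: 3, 5->6: 2, 6->3: 2, 3->dst: 2.
Bottleneck = min = 2.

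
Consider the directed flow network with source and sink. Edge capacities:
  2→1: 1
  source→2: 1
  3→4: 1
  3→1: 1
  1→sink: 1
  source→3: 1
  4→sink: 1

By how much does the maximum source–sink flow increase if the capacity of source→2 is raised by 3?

0

Original max flow = 2.
Even with extra capacity on source→2, another cut of capacity 2 remains binding.
New max flow = 2. Increase = 0.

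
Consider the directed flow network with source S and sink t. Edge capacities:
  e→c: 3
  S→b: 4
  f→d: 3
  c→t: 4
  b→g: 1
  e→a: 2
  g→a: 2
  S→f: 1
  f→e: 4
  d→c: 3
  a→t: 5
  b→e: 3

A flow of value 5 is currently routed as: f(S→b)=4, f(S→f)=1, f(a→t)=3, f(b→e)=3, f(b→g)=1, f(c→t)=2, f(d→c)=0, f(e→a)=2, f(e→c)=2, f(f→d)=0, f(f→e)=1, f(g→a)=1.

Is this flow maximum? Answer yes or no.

Yes

Residual reachable from S: {S}; t is not reachable.
Saturated cut: S→b, S→f with total capacity 5 = current flow value. Flow is maximum.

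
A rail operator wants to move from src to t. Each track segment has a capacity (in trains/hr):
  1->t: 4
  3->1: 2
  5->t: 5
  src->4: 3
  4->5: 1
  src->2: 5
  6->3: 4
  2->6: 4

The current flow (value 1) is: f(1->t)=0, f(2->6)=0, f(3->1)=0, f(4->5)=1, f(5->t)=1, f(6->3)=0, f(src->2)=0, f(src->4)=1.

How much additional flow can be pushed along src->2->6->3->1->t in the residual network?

2

Residual capacities along the path: src->2: 5, 2->6: 4, 6->3: 4, 3->1: 2, 1->t: 4.
Minimum is 2.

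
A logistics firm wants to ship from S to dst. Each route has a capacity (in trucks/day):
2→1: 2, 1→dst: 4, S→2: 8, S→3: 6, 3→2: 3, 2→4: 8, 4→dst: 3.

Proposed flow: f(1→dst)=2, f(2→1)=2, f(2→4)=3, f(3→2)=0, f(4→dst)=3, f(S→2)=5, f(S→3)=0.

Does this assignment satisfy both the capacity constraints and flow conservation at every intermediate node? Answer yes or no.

Every edge has 0 ≤ f(e) ≤ cap(e).
At each intermediate node, inflow equals outflow.

Yes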